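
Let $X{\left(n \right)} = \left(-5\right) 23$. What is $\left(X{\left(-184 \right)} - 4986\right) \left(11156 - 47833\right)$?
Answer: $187089377$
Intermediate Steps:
$X{\left(n \right)} = -115$
$\left(X{\left(-184 \right)} - 4986\right) \left(11156 - 47833\right) = \left(-115 - 4986\right) \left(11156 - 47833\right) = \left(-5101\right) \left(-36677\right) = 187089377$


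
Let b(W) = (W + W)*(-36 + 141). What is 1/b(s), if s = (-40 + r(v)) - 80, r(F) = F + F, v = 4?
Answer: -1/23520 ≈ -4.2517e-5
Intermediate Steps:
r(F) = 2*F
s = -112 (s = (-40 + 2*4) - 80 = (-40 + 8) - 80 = -32 - 80 = -112)
b(W) = 210*W (b(W) = (2*W)*105 = 210*W)
1/b(s) = 1/(210*(-112)) = 1/(-23520) = -1/23520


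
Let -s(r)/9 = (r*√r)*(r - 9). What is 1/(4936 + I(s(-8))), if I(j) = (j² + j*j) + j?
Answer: I/(8*(-2995735*I + 306*√2)) ≈ -4.1726e-8 + 6.0275e-12*I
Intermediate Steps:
s(r) = -9*r^(3/2)*(-9 + r) (s(r) = -9*r*√r*(r - 9) = -9*r^(3/2)*(-9 + r))
I(j) = j + 2*j² (I(j) = (j² + j²) + j = 2*j² + j = j + 2*j²)
1/(4936 + I(s(-8))) = 1/(4936 + (9*(-8)^(3/2)*(9 - 1*(-8)))*(1 + 2*(9*(-8)^(3/2)*(9 - 1*(-8))))) = 1/(4936 + (9*(-16*I*√2)*(9 + 8))*(1 + 2*(9*(-16*I*√2)*(9 + 8)))) = 1/(4936 + (9*(-16*I*√2)*17)*(1 + 2*(9*(-16*I*√2)*17))) = 1/(4936 + (-2448*I*√2)*(1 + 2*(-2448*I*√2))) = 1/(4936 + (-2448*I*√2)*(1 - 4896*I*√2)) = 1/(4936 - 2448*I*√2*(1 - 4896*I*√2))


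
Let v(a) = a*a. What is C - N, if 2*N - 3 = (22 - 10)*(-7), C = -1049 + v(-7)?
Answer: -1919/2 ≈ -959.50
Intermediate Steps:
v(a) = a²
C = -1000 (C = -1049 + (-7)² = -1049 + 49 = -1000)
N = -81/2 (N = 3/2 + ((22 - 10)*(-7))/2 = 3/2 + (12*(-7))/2 = 3/2 + (½)*(-84) = 3/2 - 42 = -81/2 ≈ -40.500)
C - N = -1000 - 1*(-81/2) = -1000 + 81/2 = -1919/2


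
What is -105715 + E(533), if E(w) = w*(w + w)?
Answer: 462463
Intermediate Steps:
E(w) = 2*w² (E(w) = w*(2*w) = 2*w²)
-105715 + E(533) = -105715 + 2*533² = -105715 + 2*284089 = -105715 + 568178 = 462463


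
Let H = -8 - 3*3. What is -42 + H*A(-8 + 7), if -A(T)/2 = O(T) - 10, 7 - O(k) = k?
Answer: -110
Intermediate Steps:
O(k) = 7 - k
A(T) = 6 + 2*T (A(T) = -2*((7 - T) - 10) = -2*(-3 - T) = 6 + 2*T)
H = -17 (H = -8 - 9 = -17)
-42 + H*A(-8 + 7) = -42 - 17*(6 + 2*(-8 + 7)) = -42 - 17*(6 + 2*(-1)) = -42 - 17*(6 - 2) = -42 - 17*4 = -42 - 68 = -110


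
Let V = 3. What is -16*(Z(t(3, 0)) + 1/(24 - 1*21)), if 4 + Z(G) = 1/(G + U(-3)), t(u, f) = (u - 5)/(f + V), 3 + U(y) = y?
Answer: 916/15 ≈ 61.067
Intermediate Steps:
U(y) = -3 + y
t(u, f) = (-5 + u)/(3 + f) (t(u, f) = (u - 5)/(f + 3) = (-5 + u)/(3 + f))
Z(G) = -4 + 1/(-6 + G) (Z(G) = -4 + 1/(G + (-3 - 3)) = -4 + 1/(G - 6) = -4 + 1/(-6 + G))
-16*(Z(t(3, 0)) + 1/(24 - 1*21)) = -16*((25 - 4*(-5 + 3)/(3 + 0))/(-6 + (-5 + 3)/(3 + 0)) + 1/(24 - 1*21)) = -16*((25 - 4*(-2)/3)/(-6 - 2/3) + 1/(24 - 21)) = -16*((25 - 4*(-2)/3)/(-6 + (⅓)*(-2)) + 1/3) = -16*((25 - 4*(-⅔))/(-6 - ⅔) + ⅓) = -16*((25 + 8/3)/(-20/3) + ⅓) = -16*(-3/20*83/3 + ⅓) = -16*(-83/20 + ⅓) = -16*(-229/60) = 916/15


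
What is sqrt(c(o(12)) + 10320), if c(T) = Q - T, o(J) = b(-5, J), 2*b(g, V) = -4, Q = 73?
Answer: 3*sqrt(1155) ≈ 101.96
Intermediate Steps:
b(g, V) = -2 (b(g, V) = (1/2)*(-4) = -2)
o(J) = -2
c(T) = 73 - T
sqrt(c(o(12)) + 10320) = sqrt((73 - 1*(-2)) + 10320) = sqrt((73 + 2) + 10320) = sqrt(75 + 10320) = sqrt(10395) = 3*sqrt(1155)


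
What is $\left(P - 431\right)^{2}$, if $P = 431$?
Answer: $0$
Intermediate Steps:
$\left(P - 431\right)^{2} = \left(431 - 431\right)^{2} = 0^{2} = 0$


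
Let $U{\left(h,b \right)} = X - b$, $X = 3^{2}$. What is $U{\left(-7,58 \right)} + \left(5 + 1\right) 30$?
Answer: $131$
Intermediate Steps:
$X = 9$
$U{\left(h,b \right)} = 9 - b$
$U{\left(-7,58 \right)} + \left(5 + 1\right) 30 = \left(9 - 58\right) + \left(5 + 1\right) 30 = \left(9 - 58\right) + 6 \cdot 30 = -49 + 180 = 131$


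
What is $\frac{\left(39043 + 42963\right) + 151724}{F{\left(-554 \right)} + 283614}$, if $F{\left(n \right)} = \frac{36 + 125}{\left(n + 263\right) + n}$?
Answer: $\frac{197501850}{239653669} \approx 0.82411$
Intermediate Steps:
$F{\left(n \right)} = \frac{161}{263 + 2 n}$ ($F{\left(n \right)} = \frac{161}{\left(263 + n\right) + n} = \frac{161}{263 + 2 n}$)
$\frac{\left(39043 + 42963\right) + 151724}{F{\left(-554 \right)} + 283614} = \frac{\left(39043 + 42963\right) + 151724}{\frac{161}{263 + 2 \left(-554\right)} + 283614} = \frac{82006 + 151724}{\frac{161}{263 - 1108} + 283614} = \frac{233730}{\frac{161}{-845} + 283614} = \frac{233730}{161 \left(- \frac{1}{845}\right) + 283614} = \frac{233730}{- \frac{161}{845} + 283614} = \frac{233730}{\frac{239653669}{845}} = 233730 \cdot \frac{845}{239653669} = \frac{197501850}{239653669}$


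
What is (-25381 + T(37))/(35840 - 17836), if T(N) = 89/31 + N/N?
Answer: -786691/558124 ≈ -1.4095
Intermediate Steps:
T(N) = 120/31 (T(N) = 89*(1/31) + 1 = 89/31 + 1 = 120/31)
(-25381 + T(37))/(35840 - 17836) = (-25381 + 120/31)/(35840 - 17836) = -786691/31/18004 = -786691/31*1/18004 = -786691/558124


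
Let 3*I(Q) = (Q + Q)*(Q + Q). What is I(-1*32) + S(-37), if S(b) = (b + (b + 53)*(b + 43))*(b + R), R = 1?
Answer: -2276/3 ≈ -758.67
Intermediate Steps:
S(b) = (1 + b)*(b + (43 + b)*(53 + b)) (S(b) = (b + (b + 53)*(b + 43))*(b + 1) = (b + (53 + b)*(43 + b))*(1 + b) = (b + (43 + b)*(53 + b))*(1 + b) = (1 + b)*(b + (43 + b)*(53 + b)))
I(Q) = 4*Q²/3 (I(Q) = ((Q + Q)*(Q + Q))/3 = ((2*Q)*(2*Q))/3 = (4*Q²)/3 = 4*Q²/3)
I(-1*32) + S(-37) = 4*(-1*32)²/3 + (2279 + (-37)³ + 98*(-37)² + 2376*(-37)) = (4/3)*(-32)² + (2279 - 50653 + 98*1369 - 87912) = (4/3)*1024 + (2279 - 50653 + 134162 - 87912) = 4096/3 - 2124 = -2276/3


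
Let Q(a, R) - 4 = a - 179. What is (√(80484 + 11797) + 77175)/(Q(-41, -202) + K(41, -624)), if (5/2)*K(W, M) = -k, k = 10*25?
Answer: -77175/316 - √92281/316 ≈ -245.19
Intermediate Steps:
k = 250
K(W, M) = -100 (K(W, M) = 2*(-1*250)/5 = (⅖)*(-250) = -100)
Q(a, R) = -175 + a (Q(a, R) = 4 + (a - 179) = 4 + (-179 + a) = -175 + a)
(√(80484 + 11797) + 77175)/(Q(-41, -202) + K(41, -624)) = (√(80484 + 11797) + 77175)/((-175 - 41) - 100) = (√92281 + 77175)/(-216 - 100) = (77175 + √92281)/(-316) = (77175 + √92281)*(-1/316) = -77175/316 - √92281/316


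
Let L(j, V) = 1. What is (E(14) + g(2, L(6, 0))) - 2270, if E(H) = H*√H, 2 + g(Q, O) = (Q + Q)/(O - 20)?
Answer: -43172/19 + 14*√14 ≈ -2219.8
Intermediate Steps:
g(Q, O) = -2 + 2*Q/(-20 + O) (g(Q, O) = -2 + (Q + Q)/(O - 20) = -2 + (2*Q)/(-20 + O) = -2 + 2*Q/(-20 + O))
E(H) = H^(3/2)
(E(14) + g(2, L(6, 0))) - 2270 = (14^(3/2) + 2*(20 + 2 - 1*1)/(-20 + 1)) - 2270 = (14*√14 + 2*(20 + 2 - 1)/(-19)) - 2270 = (14*√14 + 2*(-1/19)*21) - 2270 = (14*√14 - 42/19) - 2270 = (-42/19 + 14*√14) - 2270 = -43172/19 + 14*√14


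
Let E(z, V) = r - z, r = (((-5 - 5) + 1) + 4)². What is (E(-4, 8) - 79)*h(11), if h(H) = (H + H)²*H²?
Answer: -2928200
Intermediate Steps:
r = 25 (r = ((-10 + 1) + 4)² = (-9 + 4)² = (-5)² = 25)
h(H) = 4*H⁴ (h(H) = (2*H)²*H² = (4*H²)*H² = 4*H⁴)
E(z, V) = 25 - z
(E(-4, 8) - 79)*h(11) = ((25 - 1*(-4)) - 79)*(4*11⁴) = ((25 + 4) - 79)*(4*14641) = (29 - 79)*58564 = -50*58564 = -2928200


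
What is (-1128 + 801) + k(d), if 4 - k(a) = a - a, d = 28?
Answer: -323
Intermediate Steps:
k(a) = 4 (k(a) = 4 - (a - a) = 4 - 1*0 = 4 + 0 = 4)
(-1128 + 801) + k(d) = (-1128 + 801) + 4 = -327 + 4 = -323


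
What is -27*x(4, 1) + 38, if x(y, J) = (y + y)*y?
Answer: -826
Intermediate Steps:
x(y, J) = 2*y² (x(y, J) = (2*y)*y = 2*y²)
-27*x(4, 1) + 38 = -54*4² + 38 = -54*16 + 38 = -27*32 + 38 = -864 + 38 = -826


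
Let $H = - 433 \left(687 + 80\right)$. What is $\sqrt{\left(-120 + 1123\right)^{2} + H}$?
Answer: $\sqrt{673898} \approx 820.91$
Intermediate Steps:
$H = -332111$ ($H = \left(-433\right) 767 = -332111$)
$\sqrt{\left(-120 + 1123\right)^{2} + H} = \sqrt{\left(-120 + 1123\right)^{2} - 332111} = \sqrt{1003^{2} - 332111} = \sqrt{1006009 - 332111} = \sqrt{673898}$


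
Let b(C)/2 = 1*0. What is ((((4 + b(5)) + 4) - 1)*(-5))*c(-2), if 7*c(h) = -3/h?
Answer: -15/2 ≈ -7.5000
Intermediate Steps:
b(C) = 0 (b(C) = 2*(1*0) = 2*0 = 0)
c(h) = -3/(7*h) (c(h) = (-3/h)/7 = -3/(7*h))
((((4 + b(5)) + 4) - 1)*(-5))*c(-2) = ((((4 + 0) + 4) - 1)*(-5))*(-3/7/(-2)) = (((4 + 4) - 1)*(-5))*(-3/7*(-½)) = ((8 - 1)*(-5))*(3/14) = (7*(-5))*(3/14) = -35*3/14 = -15/2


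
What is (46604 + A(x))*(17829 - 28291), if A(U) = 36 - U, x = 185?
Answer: -486012210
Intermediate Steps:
(46604 + A(x))*(17829 - 28291) = (46604 + (36 - 1*185))*(17829 - 28291) = (46604 + (36 - 185))*(-10462) = (46604 - 149)*(-10462) = 46455*(-10462) = -486012210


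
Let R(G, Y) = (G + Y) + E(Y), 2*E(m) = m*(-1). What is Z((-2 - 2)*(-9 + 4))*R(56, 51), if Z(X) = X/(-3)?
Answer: -1630/3 ≈ -543.33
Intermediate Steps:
E(m) = -m/2 (E(m) = (m*(-1))/2 = (-m)/2 = -m/2)
R(G, Y) = G + Y/2 (R(G, Y) = (G + Y) - Y/2 = G + Y/2)
Z(X) = -X/3 (Z(X) = X*(-1/3) = -X/3)
Z((-2 - 2)*(-9 + 4))*R(56, 51) = (-(-2 - 2)*(-9 + 4)/3)*(56 + (1/2)*51) = (-(-4)*(-5)/3)*(56 + 51/2) = -1/3*20*(163/2) = -20/3*163/2 = -1630/3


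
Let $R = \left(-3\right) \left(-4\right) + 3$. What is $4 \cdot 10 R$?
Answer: $600$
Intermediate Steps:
$R = 15$ ($R = 12 + 3 = 15$)
$4 \cdot 10 R = 4 \cdot 10 \cdot 15 = 40 \cdot 15 = 600$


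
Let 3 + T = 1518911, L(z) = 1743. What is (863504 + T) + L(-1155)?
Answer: 2384155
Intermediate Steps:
T = 1518908 (T = -3 + 1518911 = 1518908)
(863504 + T) + L(-1155) = (863504 + 1518908) + 1743 = 2382412 + 1743 = 2384155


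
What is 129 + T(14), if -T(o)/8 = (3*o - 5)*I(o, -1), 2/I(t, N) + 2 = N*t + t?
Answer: 425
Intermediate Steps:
I(t, N) = 2/(-2 + t + N*t) (I(t, N) = 2/(-2 + (N*t + t)) = 2/(-2 + (t + N*t)) = 2/(-2 + t + N*t))
T(o) = -40 + 24*o (T(o) = -8*(3*o - 5)*2/(-2 + o - o) = -8*(-5 + 3*o)*2/(-2) = -8*(-5 + 3*o)*2*(-½) = -8*(-5 + 3*o)*(-1) = -8*(5 - 3*o) = -40 + 24*o)
129 + T(14) = 129 + (-40 + 24*14) = 129 + (-40 + 336) = 129 + 296 = 425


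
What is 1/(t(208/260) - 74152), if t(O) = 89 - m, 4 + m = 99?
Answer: -1/74158 ≈ -1.3485e-5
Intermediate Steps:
m = 95 (m = -4 + 99 = 95)
t(O) = -6 (t(O) = 89 - 1*95 = 89 - 95 = -6)
1/(t(208/260) - 74152) = 1/(-6 - 74152) = 1/(-74158) = -1/74158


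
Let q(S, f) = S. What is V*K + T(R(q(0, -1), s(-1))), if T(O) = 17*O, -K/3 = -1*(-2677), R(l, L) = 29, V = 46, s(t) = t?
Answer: -368933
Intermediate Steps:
K = -8031 (K = -(-3)*(-2677) = -3*2677 = -8031)
V*K + T(R(q(0, -1), s(-1))) = 46*(-8031) + 17*29 = -369426 + 493 = -368933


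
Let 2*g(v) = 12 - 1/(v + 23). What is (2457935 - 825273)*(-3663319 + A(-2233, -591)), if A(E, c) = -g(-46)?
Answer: -137562345802781/23 ≈ -5.9810e+12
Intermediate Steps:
g(v) = 6 - 1/(2*(23 + v)) (g(v) = (12 - 1/(v + 23))/2 = (12 - 1/(23 + v))/2 = 6 - 1/(2*(23 + v)))
A(E, c) = -277/46 (A(E, c) = -(275 + 12*(-46))/(2*(23 - 46)) = -(275 - 552)/(2*(-23)) = -(-1)*(-277)/(2*23) = -1*277/46 = -277/46)
(2457935 - 825273)*(-3663319 + A(-2233, -591)) = (2457935 - 825273)*(-3663319 - 277/46) = 1632662*(-168512951/46) = -137562345802781/23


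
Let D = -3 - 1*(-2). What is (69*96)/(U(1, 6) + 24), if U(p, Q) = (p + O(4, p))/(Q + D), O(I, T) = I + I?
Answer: 11040/43 ≈ 256.74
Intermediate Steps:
D = -1 (D = -3 + 2 = -1)
O(I, T) = 2*I
U(p, Q) = (8 + p)/(-1 + Q) (U(p, Q) = (p + 2*4)/(Q - 1) = (p + 8)/(-1 + Q) = (8 + p)/(-1 + Q))
(69*96)/(U(1, 6) + 24) = (69*96)/((8 + 1)/(-1 + 6) + 24) = 6624/(9/5 + 24) = 6624/(129/5) = 6624*(5/129) = 11040/43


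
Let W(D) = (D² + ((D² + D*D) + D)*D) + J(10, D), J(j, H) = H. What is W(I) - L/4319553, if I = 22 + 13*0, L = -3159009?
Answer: 4584224627/205693 ≈ 22287.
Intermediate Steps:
I = 22 (I = 22 + 0 = 22)
W(D) = D + D² + D*(D + 2*D²) (W(D) = (D² + ((D² + D*D) + D)*D) + D = (D² + ((D² + D²) + D)*D) + D = (D² + (2*D² + D)*D) + D = (D² + (D + 2*D²)*D) + D = (D² + D*(D + 2*D²)) + D = D + D² + D*(D + 2*D²))
W(I) - L/4319553 = 22*(1 + 2*22 + 2*22²) - (-3159009)/4319553 = 22*(1 + 44 + 2*484) - (-3159009)/4319553 = 22*(1 + 44 + 968) - 1*(-150429/205693) = 22*1013 + 150429/205693 = 22286 + 150429/205693 = 4584224627/205693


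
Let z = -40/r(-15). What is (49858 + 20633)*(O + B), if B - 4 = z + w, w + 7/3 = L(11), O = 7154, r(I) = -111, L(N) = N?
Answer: 18692803380/37 ≈ 5.0521e+8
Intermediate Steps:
z = 40/111 (z = -40/(-111) = -40*(-1/111) = 40/111 ≈ 0.36036)
w = 26/3 (w = -7/3 + 11 = 26/3 ≈ 8.6667)
B = 482/37 (B = 4 + (40/111 + 26/3) = 4 + 334/37 = 482/37 ≈ 13.027)
(49858 + 20633)*(O + B) = (49858 + 20633)*(7154 + 482/37) = 70491*(265180/37) = 18692803380/37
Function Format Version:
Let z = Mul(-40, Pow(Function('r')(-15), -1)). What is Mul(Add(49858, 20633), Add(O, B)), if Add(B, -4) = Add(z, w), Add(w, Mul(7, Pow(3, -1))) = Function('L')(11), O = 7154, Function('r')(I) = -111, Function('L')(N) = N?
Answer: Rational(18692803380, 37) ≈ 5.0521e+8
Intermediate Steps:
z = Rational(40, 111) (z = Mul(-40, Pow(-111, -1)) = Mul(-40, Rational(-1, 111)) = Rational(40, 111) ≈ 0.36036)
w = Rational(26, 3) (w = Add(Rational(-7, 3), 11) = Rational(26, 3) ≈ 8.6667)
B = Rational(482, 37) (B = Add(4, Add(Rational(40, 111), Rational(26, 3))) = Add(4, Rational(334, 37)) = Rational(482, 37) ≈ 13.027)
Mul(Add(49858, 20633), Add(O, B)) = Mul(Add(49858, 20633), Add(7154, Rational(482, 37))) = Mul(70491, Rational(265180, 37)) = Rational(18692803380, 37)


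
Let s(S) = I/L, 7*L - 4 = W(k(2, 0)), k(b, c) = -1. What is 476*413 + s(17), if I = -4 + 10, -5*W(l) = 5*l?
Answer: 982982/5 ≈ 1.9660e+5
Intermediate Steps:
W(l) = -l
I = 6
L = 5/7 (L = 4/7 + (-1*(-1))/7 = 4/7 + (⅐)*1 = 4/7 + ⅐ = 5/7 ≈ 0.71429)
s(S) = 42/5 (s(S) = 6/(5/7) = 6*(7/5) = 42/5)
476*413 + s(17) = 476*413 + 42/5 = 196588 + 42/5 = 982982/5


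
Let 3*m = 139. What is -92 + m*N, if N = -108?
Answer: -5096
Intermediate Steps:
m = 139/3 (m = (⅓)*139 = 139/3 ≈ 46.333)
-92 + m*N = -92 + (139/3)*(-108) = -92 - 5004 = -5096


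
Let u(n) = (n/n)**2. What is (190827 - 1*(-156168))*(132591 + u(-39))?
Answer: 46008761040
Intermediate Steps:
u(n) = 1 (u(n) = 1**2 = 1)
(190827 - 1*(-156168))*(132591 + u(-39)) = (190827 - 1*(-156168))*(132591 + 1) = (190827 + 156168)*132592 = 346995*132592 = 46008761040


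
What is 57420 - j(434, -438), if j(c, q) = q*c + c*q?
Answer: 437604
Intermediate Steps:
j(c, q) = 2*c*q (j(c, q) = c*q + c*q = 2*c*q)
57420 - j(434, -438) = 57420 - 2*434*(-438) = 57420 - 1*(-380184) = 57420 + 380184 = 437604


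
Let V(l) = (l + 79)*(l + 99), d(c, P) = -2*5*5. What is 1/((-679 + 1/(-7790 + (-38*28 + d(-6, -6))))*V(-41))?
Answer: -2226/3331245167 ≈ -6.6822e-7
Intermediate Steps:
d(c, P) = -50 (d(c, P) = -10*5 = -50)
V(l) = (79 + l)*(99 + l)
1/((-679 + 1/(-7790 + (-38*28 + d(-6, -6))))*V(-41)) = 1/((-679 + 1/(-7790 + (-38*28 - 50)))*(7821 + (-41)² + 178*(-41))) = 1/((-679 + 1/(-7790 + (-1064 - 50)))*(7821 + 1681 - 7298)) = 1/(-679 + 1/(-7790 - 1114)*2204) = (1/2204)/(-679 + 1/(-8904)) = (1/2204)/(-679 - 1/8904) = (1/2204)/(-6045817/8904) = -8904/6045817*1/2204 = -2226/3331245167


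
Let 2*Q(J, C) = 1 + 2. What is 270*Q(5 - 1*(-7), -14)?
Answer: 405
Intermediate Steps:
Q(J, C) = 3/2 (Q(J, C) = (1 + 2)/2 = (½)*3 = 3/2)
270*Q(5 - 1*(-7), -14) = 270*(3/2) = 405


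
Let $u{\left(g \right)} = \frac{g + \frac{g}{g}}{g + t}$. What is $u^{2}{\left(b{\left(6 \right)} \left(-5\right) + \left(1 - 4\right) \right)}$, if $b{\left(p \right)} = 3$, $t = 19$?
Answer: $289$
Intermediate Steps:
$u{\left(g \right)} = \frac{1 + g}{19 + g}$ ($u{\left(g \right)} = \frac{g + \frac{g}{g}}{g + 19} = \frac{g + 1}{19 + g} = \frac{1 + g}{19 + g}$)
$u^{2}{\left(b{\left(6 \right)} \left(-5\right) + \left(1 - 4\right) \right)} = \left(\frac{1 + \left(3 \left(-5\right) + \left(1 - 4\right)\right)}{19 + \left(3 \left(-5\right) + \left(1 - 4\right)\right)}\right)^{2} = \left(\frac{1 + \left(-15 + \left(1 - 4\right)\right)}{19 + \left(-15 + \left(1 - 4\right)\right)}\right)^{2} = \left(\frac{1 - 18}{19 - 18}\right)^{2} = \left(1^{-1} \left(-17\right)\right)^{2} = \left(1 \left(-17\right)\right)^{2} = \left(-17\right)^{2} = 289$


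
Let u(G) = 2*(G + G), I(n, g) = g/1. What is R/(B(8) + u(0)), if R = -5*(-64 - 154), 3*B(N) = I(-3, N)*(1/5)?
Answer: 8175/4 ≈ 2043.8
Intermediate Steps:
I(n, g) = g (I(n, g) = g*1 = g)
u(G) = 4*G (u(G) = 2*(2*G) = 4*G)
B(N) = N/15 (B(N) = (N*(1/5))/3 = (N/5)/3 = N/15)
R = 1090 (R = -5*(-218) = 1090)
R/(B(8) + u(0)) = 1090/((1/15)*8 + 4*0) = 1090/(8/15 + 0) = 1090/(8/15) = 1090*(15/8) = 8175/4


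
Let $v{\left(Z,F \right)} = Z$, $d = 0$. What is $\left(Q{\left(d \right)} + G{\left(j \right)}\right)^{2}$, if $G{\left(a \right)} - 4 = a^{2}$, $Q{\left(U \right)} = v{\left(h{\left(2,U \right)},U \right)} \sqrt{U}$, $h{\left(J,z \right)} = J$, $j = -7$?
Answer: $2809$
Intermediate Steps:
$Q{\left(U \right)} = 2 \sqrt{U}$
$G{\left(a \right)} = 4 + a^{2}$
$\left(Q{\left(d \right)} + G{\left(j \right)}\right)^{2} = \left(2 \sqrt{0} + \left(4 + \left(-7\right)^{2}\right)\right)^{2} = \left(2 \cdot 0 + \left(4 + 49\right)\right)^{2} = \left(0 + 53\right)^{2} = 53^{2} = 2809$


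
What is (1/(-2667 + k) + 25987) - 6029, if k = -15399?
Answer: 360561227/18066 ≈ 19958.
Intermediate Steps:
(1/(-2667 + k) + 25987) - 6029 = (1/(-2667 - 15399) + 25987) - 6029 = (1/(-18066) + 25987) - 6029 = (-1/18066 + 25987) - 6029 = 469481141/18066 - 6029 = 360561227/18066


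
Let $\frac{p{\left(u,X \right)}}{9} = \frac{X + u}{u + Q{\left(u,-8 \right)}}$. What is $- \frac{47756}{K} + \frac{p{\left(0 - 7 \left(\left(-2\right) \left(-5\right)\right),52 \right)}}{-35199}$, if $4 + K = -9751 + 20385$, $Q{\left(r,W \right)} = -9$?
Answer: $- \frac{7377657452}{1642170235} \approx -4.4926$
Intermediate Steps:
$K = 10630$ ($K = -4 + \left(-9751 + 20385\right) = -4 + 10634 = 10630$)
$p{\left(u,X \right)} = \frac{9 \left(X + u\right)}{-9 + u}$ ($p{\left(u,X \right)} = 9 \frac{X + u}{u - 9} = 9 \frac{X + u}{-9 + u} = \frac{9 \left(X + u\right)}{-9 + u}$)
$- \frac{47756}{K} + \frac{p{\left(0 - 7 \left(\left(-2\right) \left(-5\right)\right),52 \right)}}{-35199} = - \frac{47756}{10630} + \frac{9 \frac{1}{-9 + \left(0 - 7 \left(\left(-2\right) \left(-5\right)\right)\right)} \left(52 + \left(0 - 7 \left(\left(-2\right) \left(-5\right)\right)\right)\right)}{-35199} = \left(-47756\right) \frac{1}{10630} + \frac{9 \left(52 + \left(0 - 70\right)\right)}{-9 + \left(0 - 70\right)} \left(- \frac{1}{35199}\right) = - \frac{23878}{5315} + \frac{9 \left(52 + \left(0 - 70\right)\right)}{-9 + \left(0 - 70\right)} \left(- \frac{1}{35199}\right) = - \frac{23878}{5315} + \frac{9 \left(52 - 70\right)}{-9 - 70} \left(- \frac{1}{35199}\right) = - \frac{23878}{5315} + 9 \frac{1}{-79} \left(-18\right) \left(- \frac{1}{35199}\right) = - \frac{23878}{5315} + 9 \left(- \frac{1}{79}\right) \left(-18\right) \left(- \frac{1}{35199}\right) = - \frac{23878}{5315} + \frac{162}{79} \left(- \frac{1}{35199}\right) = - \frac{23878}{5315} - \frac{18}{308969} = - \frac{7377657452}{1642170235}$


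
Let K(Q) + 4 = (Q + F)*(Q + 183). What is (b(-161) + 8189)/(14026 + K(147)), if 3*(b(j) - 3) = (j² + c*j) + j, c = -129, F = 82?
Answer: 71105/268776 ≈ 0.26455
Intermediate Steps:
K(Q) = -4 + (82 + Q)*(183 + Q) (K(Q) = -4 + (Q + 82)*(Q + 183) = -4 + (82 + Q)*(183 + Q))
b(j) = 3 - 128*j/3 + j²/3 (b(j) = 3 + ((j² - 129*j) + j)/3 = 3 + (j² - 128*j)/3 = 3 + (-128*j/3 + j²/3) = 3 - 128*j/3 + j²/3)
(b(-161) + 8189)/(14026 + K(147)) = ((3 - 128/3*(-161) + (⅓)*(-161)²) + 8189)/(14026 + (15002 + 147² + 265*147)) = ((3 + 20608/3 + (⅓)*25921) + 8189)/(14026 + (15002 + 21609 + 38955)) = ((3 + 20608/3 + 25921/3) + 8189)/(14026 + 75566) = (46538/3 + 8189)/89592 = (71105/3)*(1/89592) = 71105/268776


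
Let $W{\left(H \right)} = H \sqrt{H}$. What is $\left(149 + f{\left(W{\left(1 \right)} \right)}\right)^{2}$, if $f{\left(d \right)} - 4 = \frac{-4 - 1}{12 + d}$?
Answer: $\frac{3936256}{169} \approx 23291.0$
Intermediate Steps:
$W{\left(H \right)} = H^{\frac{3}{2}}$
$f{\left(d \right)} = 4 - \frac{5}{12 + d}$ ($f{\left(d \right)} = 4 + \frac{-4 - 1}{12 + d} = 4 - \frac{5}{12 + d}$)
$\left(149 + f{\left(W{\left(1 \right)} \right)}\right)^{2} = \left(149 + \frac{43 + 4 \cdot 1^{\frac{3}{2}}}{12 + 1^{\frac{3}{2}}}\right)^{2} = \left(149 + \frac{43 + 4 \cdot 1}{12 + 1}\right)^{2} = \left(149 + \frac{43 + 4}{13}\right)^{2} = \left(149 + \frac{1}{13} \cdot 47\right)^{2} = \left(149 + \frac{47}{13}\right)^{2} = \left(\frac{1984}{13}\right)^{2} = \frac{3936256}{169}$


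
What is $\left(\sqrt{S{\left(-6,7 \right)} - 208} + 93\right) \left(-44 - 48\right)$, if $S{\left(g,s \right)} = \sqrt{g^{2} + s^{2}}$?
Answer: $-8556 - 92 i \sqrt{208 - \sqrt{85}} \approx -8556.0 - 1297.1 i$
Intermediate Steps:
$\left(\sqrt{S{\left(-6,7 \right)} - 208} + 93\right) \left(-44 - 48\right) = \left(\sqrt{\sqrt{\left(-6\right)^{2} + 7^{2}} - 208} + 93\right) \left(-44 - 48\right) = \left(\sqrt{\sqrt{36 + 49} - 208} + 93\right) \left(-92\right) = \left(\sqrt{\sqrt{85} - 208} + 93\right) \left(-92\right) = \left(\sqrt{-208 + \sqrt{85}} + 93\right) \left(-92\right) = \left(93 + \sqrt{-208 + \sqrt{85}}\right) \left(-92\right) = -8556 - 92 \sqrt{-208 + \sqrt{85}}$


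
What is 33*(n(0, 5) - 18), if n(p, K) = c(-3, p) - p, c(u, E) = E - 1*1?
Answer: -627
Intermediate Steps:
c(u, E) = -1 + E (c(u, E) = E - 1 = -1 + E)
n(p, K) = -1 (n(p, K) = (-1 + p) - p = -1)
33*(n(0, 5) - 18) = 33*(-1 - 18) = 33*(-19) = -627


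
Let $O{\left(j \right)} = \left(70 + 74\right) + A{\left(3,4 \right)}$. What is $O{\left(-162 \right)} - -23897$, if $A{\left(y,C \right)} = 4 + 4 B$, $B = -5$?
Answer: $24025$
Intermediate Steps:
$A{\left(y,C \right)} = -16$ ($A{\left(y,C \right)} = 4 + 4 \left(-5\right) = 4 - 20 = -16$)
$O{\left(j \right)} = 128$ ($O{\left(j \right)} = \left(70 + 74\right) - 16 = 144 - 16 = 128$)
$O{\left(-162 \right)} - -23897 = 128 - -23897 = 128 + 23897 = 24025$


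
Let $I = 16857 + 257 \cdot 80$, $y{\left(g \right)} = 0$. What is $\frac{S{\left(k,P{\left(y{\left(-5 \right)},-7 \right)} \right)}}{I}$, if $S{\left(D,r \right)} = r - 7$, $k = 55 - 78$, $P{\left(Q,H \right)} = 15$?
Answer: $\frac{8}{37417} \approx 0.00021381$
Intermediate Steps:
$k = -23$
$S{\left(D,r \right)} = -7 + r$ ($S{\left(D,r \right)} = r - 7 = -7 + r$)
$I = 37417$ ($I = 16857 + 20560 = 37417$)
$\frac{S{\left(k,P{\left(y{\left(-5 \right)},-7 \right)} \right)}}{I} = \frac{-7 + 15}{37417} = 8 \cdot \frac{1}{37417} = \frac{8}{37417}$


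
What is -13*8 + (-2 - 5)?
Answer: -111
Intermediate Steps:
-13*8 + (-2 - 5) = -104 - 7 = -111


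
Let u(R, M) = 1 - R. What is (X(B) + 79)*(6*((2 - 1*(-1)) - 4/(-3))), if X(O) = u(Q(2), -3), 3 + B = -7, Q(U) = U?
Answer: 2028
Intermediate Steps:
B = -10 (B = -3 - 7 = -10)
X(O) = -1 (X(O) = 1 - 1*2 = 1 - 2 = -1)
(X(B) + 79)*(6*((2 - 1*(-1)) - 4/(-3))) = (-1 + 79)*(6*((2 - 1*(-1)) - 4/(-3))) = 78*(6*((2 + 1) - 4*(-⅓))) = 78*(6*(3 + 4/3)) = 78*(6*(13/3)) = 78*26 = 2028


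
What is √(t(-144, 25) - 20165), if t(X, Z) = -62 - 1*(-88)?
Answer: 7*I*√411 ≈ 141.91*I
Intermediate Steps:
t(X, Z) = 26 (t(X, Z) = -62 + 88 = 26)
√(t(-144, 25) - 20165) = √(26 - 20165) = √(-20139) = 7*I*√411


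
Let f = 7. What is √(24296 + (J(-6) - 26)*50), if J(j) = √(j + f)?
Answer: √23046 ≈ 151.81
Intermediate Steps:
J(j) = √(7 + j) (J(j) = √(j + 7) = √(7 + j))
√(24296 + (J(-6) - 26)*50) = √(24296 + (√(7 - 6) - 26)*50) = √(24296 + (√1 - 26)*50) = √(24296 + (1 - 26)*50) = √(24296 - 25*50) = √(24296 - 1250) = √23046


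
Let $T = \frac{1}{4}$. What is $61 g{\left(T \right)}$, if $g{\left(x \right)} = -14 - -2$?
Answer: $-732$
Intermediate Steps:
$T = \frac{1}{4} \approx 0.25$
$g{\left(x \right)} = -12$ ($g{\left(x \right)} = -14 + 2 = -12$)
$61 g{\left(T \right)} = 61 \left(-12\right) = -732$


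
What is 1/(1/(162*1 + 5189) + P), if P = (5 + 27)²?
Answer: 5351/5479425 ≈ 0.00097656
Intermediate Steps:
P = 1024 (P = 32² = 1024)
1/(1/(162*1 + 5189) + P) = 1/(1/(162*1 + 5189) + 1024) = 1/(1/(162 + 5189) + 1024) = 1/(1/5351 + 1024) = 1/(5479425/5351) = 5351/5479425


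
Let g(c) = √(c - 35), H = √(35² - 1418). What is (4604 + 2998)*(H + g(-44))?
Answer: 7602*I*(√79 + √193) ≈ 1.7318e+5*I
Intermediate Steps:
H = I*√193 (H = √(1225 - 1418) = √(-193) = I*√193 ≈ 13.892*I)
g(c) = √(-35 + c)
(4604 + 2998)*(H + g(-44)) = (4604 + 2998)*(I*√193 + √(-35 - 44)) = 7602*(I*√193 + √(-79)) = 7602*(I*√193 + I*√79) = 7602*(I*√79 + I*√193) = 7602*I*√79 + 7602*I*√193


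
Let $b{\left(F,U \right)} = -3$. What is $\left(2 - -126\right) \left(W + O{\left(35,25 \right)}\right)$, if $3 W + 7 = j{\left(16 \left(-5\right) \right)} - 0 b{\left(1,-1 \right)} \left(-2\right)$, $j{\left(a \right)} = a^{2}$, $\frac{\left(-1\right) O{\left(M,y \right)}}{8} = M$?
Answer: $236928$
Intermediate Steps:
$O{\left(M,y \right)} = - 8 M$
$W = 2131$ ($W = - \frac{7}{3} + \frac{\left(16 \left(-5\right)\right)^{2} - 0 \left(-3\right) \left(-2\right)}{3} = - \frac{7}{3} + \frac{\left(-80\right)^{2} - 0 \left(-2\right)}{3} = - \frac{7}{3} + \frac{6400 - 0}{3} = - \frac{7}{3} + \frac{6400 + 0}{3} = - \frac{7}{3} + \frac{1}{3} \cdot 6400 = - \frac{7}{3} + \frac{6400}{3} = 2131$)
$\left(2 - -126\right) \left(W + O{\left(35,25 \right)}\right) = \left(2 - -126\right) \left(2131 - 280\right) = \left(2 + 126\right) \left(2131 - 280\right) = 128 \cdot 1851 = 236928$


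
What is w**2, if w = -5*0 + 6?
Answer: 36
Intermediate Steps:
w = 6 (w = 0 + 6 = 6)
w**2 = 6**2 = 36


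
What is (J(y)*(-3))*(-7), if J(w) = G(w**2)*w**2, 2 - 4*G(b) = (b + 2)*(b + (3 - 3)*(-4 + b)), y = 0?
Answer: 0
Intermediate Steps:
G(b) = 1/2 - b*(2 + b)/4 (G(b) = 1/2 - (b + 2)*(b + (3 - 3)*(-4 + b))/4 = 1/2 - (2 + b)*(b + 0*(-4 + b))/4 = 1/2 - (2 + b)*(b + 0)/4 = 1/2 - (2 + b)*b/4 = 1/2 - b*(2 + b)/4)
J(w) = w**2*(1/2 - w**2/2 - w**4/4) (J(w) = (1/2 - w**2/2 - w**4/4)*w**2 = w**2*(1/2 - w**2/2 - w**4/4))
(J(y)*(-3))*(-7) = (((1/4)*0**2*(2 - 1*0**4 - 2*0**2))*(-3))*(-7) = (((1/4)*0*(2 - 1*0 - 2*0))*(-3))*(-7) = (((1/4)*0*(2 + 0 + 0))*(-3))*(-7) = (((1/4)*0*2)*(-3))*(-7) = (0*(-3))*(-7) = 0*(-7) = 0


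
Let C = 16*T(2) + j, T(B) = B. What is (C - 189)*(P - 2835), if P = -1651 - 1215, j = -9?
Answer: 946366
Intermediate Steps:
P = -2866
C = 23 (C = 16*2 - 9 = 32 - 9 = 23)
(C - 189)*(P - 2835) = (23 - 189)*(-2866 - 2835) = -166*(-5701) = 946366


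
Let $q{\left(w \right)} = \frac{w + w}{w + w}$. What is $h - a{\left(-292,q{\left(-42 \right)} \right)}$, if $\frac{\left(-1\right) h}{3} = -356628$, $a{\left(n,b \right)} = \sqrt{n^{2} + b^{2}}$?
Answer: $1069884 - \sqrt{85265} \approx 1.0696 \cdot 10^{6}$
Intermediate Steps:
$q{\left(w \right)} = 1$ ($q{\left(w \right)} = \frac{2 w}{2 w} = 2 w \frac{1}{2 w} = 1$)
$a{\left(n,b \right)} = \sqrt{b^{2} + n^{2}}$
$h = 1069884$ ($h = \left(-3\right) \left(-356628\right) = 1069884$)
$h - a{\left(-292,q{\left(-42 \right)} \right)} = 1069884 - \sqrt{1^{2} + \left(-292\right)^{2}} = 1069884 - \sqrt{1 + 85264} = 1069884 - \sqrt{85265}$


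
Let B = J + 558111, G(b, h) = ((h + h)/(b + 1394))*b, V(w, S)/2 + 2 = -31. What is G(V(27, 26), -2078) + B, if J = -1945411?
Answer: -230257513/166 ≈ -1.3871e+6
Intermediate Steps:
V(w, S) = -66 (V(w, S) = -4 + 2*(-31) = -4 - 62 = -66)
G(b, h) = 2*b*h/(1394 + b) (G(b, h) = ((2*h)/(1394 + b))*b = (2*h/(1394 + b))*b = 2*b*h/(1394 + b))
B = -1387300 (B = -1945411 + 558111 = -1387300)
G(V(27, 26), -2078) + B = 2*(-66)*(-2078)/(1394 - 66) - 1387300 = 2*(-66)*(-2078)/1328 - 1387300 = 2*(-66)*(-2078)*(1/1328) - 1387300 = 34287/166 - 1387300 = -230257513/166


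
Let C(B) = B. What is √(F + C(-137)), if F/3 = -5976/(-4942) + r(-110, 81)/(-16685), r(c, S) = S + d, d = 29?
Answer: I*√9069597304236959/8245727 ≈ 11.55*I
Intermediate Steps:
r(c, S) = 29 + S (r(c, S) = S + 29 = 29 + S)
F = 29749782/8245727 (F = 3*(-5976/(-4942) + (29 + 81)/(-16685)) = 3*(-5976*(-1/4942) + 110*(-1/16685)) = 3*(2988/2471 - 22/3337) = 3*(9916594/8245727) = 29749782/8245727 ≈ 3.6079)
√(F + C(-137)) = √(29749782/8245727 - 137) = √(-1099914817/8245727) = I*√9069597304236959/8245727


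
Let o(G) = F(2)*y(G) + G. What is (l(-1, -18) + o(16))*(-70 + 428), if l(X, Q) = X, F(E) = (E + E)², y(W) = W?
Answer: 97018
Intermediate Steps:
F(E) = 4*E² (F(E) = (2*E)² = 4*E²)
o(G) = 17*G (o(G) = (4*2²)*G + G = (4*4)*G + G = 16*G + G = 17*G)
(l(-1, -18) + o(16))*(-70 + 428) = (-1 + 17*16)*(-70 + 428) = (-1 + 272)*358 = 271*358 = 97018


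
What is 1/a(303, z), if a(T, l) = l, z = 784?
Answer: 1/784 ≈ 0.0012755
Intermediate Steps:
1/a(303, z) = 1/784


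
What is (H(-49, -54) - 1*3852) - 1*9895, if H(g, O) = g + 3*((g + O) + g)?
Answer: -14252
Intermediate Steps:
H(g, O) = 3*O + 7*g (H(g, O) = g + 3*((O + g) + g) = g + 3*(O + 2*g) = g + (3*O + 6*g) = 3*O + 7*g)
(H(-49, -54) - 1*3852) - 1*9895 = ((3*(-54) + 7*(-49)) - 1*3852) - 1*9895 = ((-162 - 343) - 3852) - 9895 = (-505 - 3852) - 9895 = -4357 - 9895 = -14252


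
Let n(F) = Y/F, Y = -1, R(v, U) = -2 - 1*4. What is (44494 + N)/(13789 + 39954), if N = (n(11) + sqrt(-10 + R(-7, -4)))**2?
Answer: 5381839/6502903 - 8*I/591173 ≈ 0.82761 - 1.3532e-5*I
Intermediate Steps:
R(v, U) = -6 (R(v, U) = -2 - 4 = -6)
n(F) = -1/F
N = (-1/11 + 4*I)**2 (N = (-1/11 + sqrt(-10 - 6))**2 = (-1*1/11 + sqrt(-16))**2 = (-1/11 + 4*I)**2 ≈ -15.992 - 0.72727*I)
(44494 + N)/(13789 + 39954) = (44494 + (1 - 44*I)**2/121)/(13789 + 39954) = (44494 + (1 - 44*I)**2/121)/53743 = (44494 + (1 - 44*I)**2/121)*(1/53743) = 44494/53743 + (1 - 44*I)**2/6502903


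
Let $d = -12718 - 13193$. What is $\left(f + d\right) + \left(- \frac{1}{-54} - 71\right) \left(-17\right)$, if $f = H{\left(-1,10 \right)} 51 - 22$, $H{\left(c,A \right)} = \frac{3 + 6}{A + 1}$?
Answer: $- \frac{14662645}{594} \approx -24685.0$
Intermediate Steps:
$H{\left(c,A \right)} = \frac{9}{1 + A}$
$f = \frac{217}{11}$ ($f = \frac{9}{1 + 10} \cdot 51 - 22 = \frac{9}{11} \cdot 51 - 22 = \frac{459}{11} - 22 = \frac{217}{11} \approx 19.727$)
$d = -25911$
$\left(f + d\right) + \left(- \frac{1}{-54} - 71\right) \left(-17\right) = \left(\frac{217}{11} - 25911\right) + \left(- \frac{1}{-54} - 71\right) \left(-17\right) = - \frac{284804}{11} + \left(\left(-1\right) \left(- \frac{1}{54}\right) - 71\right) \left(-17\right) = - \frac{284804}{11} + \left(\frac{1}{54} - 71\right) \left(-17\right) = - \frac{284804}{11} - - \frac{65161}{54} = - \frac{284804}{11} + \frac{65161}{54} = - \frac{14662645}{594}$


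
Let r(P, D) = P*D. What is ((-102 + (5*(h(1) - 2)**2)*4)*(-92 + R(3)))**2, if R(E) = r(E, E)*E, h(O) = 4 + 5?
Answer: 3256984900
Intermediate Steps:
h(O) = 9
r(P, D) = D*P
R(E) = E**3 (R(E) = (E*E)*E = E**2*E = E**3)
((-102 + (5*(h(1) - 2)**2)*4)*(-92 + R(3)))**2 = ((-102 + (5*(9 - 2)**2)*4)*(-92 + 3**3))**2 = ((-102 + (5*7**2)*4)*(-92 + 27))**2 = ((-102 + (5*49)*4)*(-65))**2 = ((-102 + 245*4)*(-65))**2 = ((-102 + 980)*(-65))**2 = (878*(-65))**2 = (-57070)**2 = 3256984900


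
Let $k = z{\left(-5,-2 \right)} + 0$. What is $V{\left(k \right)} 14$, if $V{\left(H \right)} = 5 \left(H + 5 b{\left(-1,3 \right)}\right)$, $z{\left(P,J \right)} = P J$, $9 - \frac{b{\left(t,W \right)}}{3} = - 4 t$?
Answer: $5950$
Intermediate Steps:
$b{\left(t,W \right)} = 27 + 12 t$ ($b{\left(t,W \right)} = 27 - 3 \left(- 4 t\right) = 27 + 12 t$)
$z{\left(P,J \right)} = J P$
$k = 10$ ($k = \left(-2\right) \left(-5\right) + 0 = 10 + 0 = 10$)
$V{\left(H \right)} = 375 + 5 H$ ($V{\left(H \right)} = 5 \left(H + 5 \left(27 + 12 \left(-1\right)\right)\right) = 5 \left(H + 5 \left(27 - 12\right)\right) = 5 \left(H + 5 \cdot 15\right) = 5 \left(H + 75\right) = 5 \left(75 + H\right) = 375 + 5 H$)
$V{\left(k \right)} 14 = \left(375 + 5 \cdot 10\right) 14 = \left(375 + 50\right) 14 = 425 \cdot 14 = 5950$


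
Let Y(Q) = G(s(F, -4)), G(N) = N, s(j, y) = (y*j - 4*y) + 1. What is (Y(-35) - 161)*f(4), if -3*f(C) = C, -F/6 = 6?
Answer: 0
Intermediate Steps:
F = -36 (F = -6*6 = -36)
s(j, y) = 1 - 4*y + j*y (s(j, y) = (j*y - 4*y) + 1 = (-4*y + j*y) + 1 = 1 - 4*y + j*y)
f(C) = -C/3
Y(Q) = 161 (Y(Q) = 1 - 4*(-4) - 36*(-4) = 1 + 16 + 144 = 161)
(Y(-35) - 161)*f(4) = (161 - 161)*(-1/3*4) = 0*(-4/3) = 0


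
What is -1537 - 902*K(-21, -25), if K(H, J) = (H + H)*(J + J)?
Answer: -1895737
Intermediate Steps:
K(H, J) = 4*H*J (K(H, J) = (2*H)*(2*J) = 4*H*J)
-1537 - 902*K(-21, -25) = -1537 - 3608*(-21)*(-25) = -1537 - 902*2100 = -1537 - 1894200 = -1895737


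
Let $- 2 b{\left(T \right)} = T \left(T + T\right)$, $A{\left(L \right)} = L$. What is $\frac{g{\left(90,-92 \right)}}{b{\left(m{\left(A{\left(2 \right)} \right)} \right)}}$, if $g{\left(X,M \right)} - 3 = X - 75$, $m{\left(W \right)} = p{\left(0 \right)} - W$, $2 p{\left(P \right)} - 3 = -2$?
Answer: $-8$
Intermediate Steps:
$p{\left(P \right)} = \frac{1}{2}$ ($p{\left(P \right)} = \frac{3}{2} + \frac{1}{2} \left(-2\right) = \frac{3}{2} - 1 = \frac{1}{2}$)
$m{\left(W \right)} = \frac{1}{2} - W$
$g{\left(X,M \right)} = -72 + X$ ($g{\left(X,M \right)} = 3 + \left(X - 75\right) = 3 + \left(-75 + X\right) = -72 + X$)
$b{\left(T \right)} = - T^{2}$ ($b{\left(T \right)} = - \frac{T \left(T + T\right)}{2} = - \frac{T 2 T}{2} = - \frac{2 T^{2}}{2} = - T^{2}$)
$\frac{g{\left(90,-92 \right)}}{b{\left(m{\left(A{\left(2 \right)} \right)} \right)}} = \frac{-72 + 90}{\left(-1\right) \left(\frac{1}{2} - 2\right)^{2}} = \frac{18}{\left(-1\right) \left(\frac{1}{2} - 2\right)^{2}} = \frac{18}{\left(-1\right) \left(- \frac{3}{2}\right)^{2}} = \frac{18}{\left(-1\right) \frac{9}{4}} = \frac{18}{- \frac{9}{4}} = 18 \left(- \frac{4}{9}\right) = -8$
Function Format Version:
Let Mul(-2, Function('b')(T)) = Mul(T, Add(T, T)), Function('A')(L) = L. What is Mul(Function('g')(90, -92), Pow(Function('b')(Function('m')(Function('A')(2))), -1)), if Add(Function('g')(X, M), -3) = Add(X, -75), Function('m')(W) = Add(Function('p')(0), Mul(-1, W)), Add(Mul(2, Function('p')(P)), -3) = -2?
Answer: -8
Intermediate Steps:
Function('p')(P) = Rational(1, 2) (Function('p')(P) = Add(Rational(3, 2), Mul(Rational(1, 2), -2)) = Add(Rational(3, 2), -1) = Rational(1, 2))
Function('m')(W) = Add(Rational(1, 2), Mul(-1, W))
Function('g')(X, M) = Add(-72, X) (Function('g')(X, M) = Add(3, Add(X, -75)) = Add(3, Add(-75, X)) = Add(-72, X))
Function('b')(T) = Mul(-1, Pow(T, 2)) (Function('b')(T) = Mul(Rational(-1, 2), Mul(T, Add(T, T))) = Mul(Rational(-1, 2), Mul(T, Mul(2, T))) = Mul(Rational(-1, 2), Mul(2, Pow(T, 2))) = Mul(-1, Pow(T, 2)))
Mul(Function('g')(90, -92), Pow(Function('b')(Function('m')(Function('A')(2))), -1)) = Mul(Add(-72, 90), Pow(Mul(-1, Pow(Add(Rational(1, 2), Mul(-1, 2)), 2)), -1)) = Mul(18, Pow(Mul(-1, Pow(Add(Rational(1, 2), -2), 2)), -1)) = Mul(18, Pow(Mul(-1, Pow(Rational(-3, 2), 2)), -1)) = Mul(18, Pow(Mul(-1, Rational(9, 4)), -1)) = Mul(18, Pow(Rational(-9, 4), -1)) = Mul(18, Rational(-4, 9)) = -8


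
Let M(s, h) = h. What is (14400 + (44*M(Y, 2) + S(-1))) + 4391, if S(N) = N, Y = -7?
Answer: 18878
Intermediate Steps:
(14400 + (44*M(Y, 2) + S(-1))) + 4391 = (14400 + (44*2 - 1)) + 4391 = (14400 + (88 - 1)) + 4391 = (14400 + 87) + 4391 = 14487 + 4391 = 18878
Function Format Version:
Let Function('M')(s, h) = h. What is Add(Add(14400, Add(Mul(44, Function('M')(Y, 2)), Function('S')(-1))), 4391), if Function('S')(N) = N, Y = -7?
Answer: 18878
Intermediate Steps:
Add(Add(14400, Add(Mul(44, Function('M')(Y, 2)), Function('S')(-1))), 4391) = Add(Add(14400, Add(Mul(44, 2), -1)), 4391) = Add(Add(14400, Add(88, -1)), 4391) = Add(Add(14400, 87), 4391) = Add(14487, 4391) = 18878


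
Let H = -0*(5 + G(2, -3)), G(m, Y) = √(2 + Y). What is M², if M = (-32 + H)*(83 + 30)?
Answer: 13075456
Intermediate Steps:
H = 0 (H = -0*(5 + √(2 - 3)) = -0*(5 + √(-1)) = -0*(5 + I) = -1*0 = 0)
M = -3616 (M = (-32 + 0)*(83 + 30) = -32*113 = -3616)
M² = (-3616)² = 13075456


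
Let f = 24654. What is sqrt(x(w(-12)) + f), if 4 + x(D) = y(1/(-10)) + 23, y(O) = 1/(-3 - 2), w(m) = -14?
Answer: 2*sqrt(154205)/5 ≈ 157.08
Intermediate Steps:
y(O) = -1/5 (y(O) = 1/(-5) = -1/5)
x(D) = 94/5 (x(D) = -4 + (-1/5 + 23) = -4 + 114/5 = 94/5)
sqrt(x(w(-12)) + f) = sqrt(94/5 + 24654) = sqrt(123364/5) = 2*sqrt(154205)/5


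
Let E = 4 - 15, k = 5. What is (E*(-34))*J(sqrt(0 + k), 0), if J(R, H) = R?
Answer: 374*sqrt(5) ≈ 836.29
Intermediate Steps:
E = -11
(E*(-34))*J(sqrt(0 + k), 0) = (-11*(-34))*sqrt(0 + 5) = 374*sqrt(5)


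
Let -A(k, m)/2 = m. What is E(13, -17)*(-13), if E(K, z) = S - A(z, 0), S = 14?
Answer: -182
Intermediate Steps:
A(k, m) = -2*m
E(K, z) = 14 (E(K, z) = 14 - (-2)*0 = 14 - 1*0 = 14 + 0 = 14)
E(13, -17)*(-13) = 14*(-13) = -182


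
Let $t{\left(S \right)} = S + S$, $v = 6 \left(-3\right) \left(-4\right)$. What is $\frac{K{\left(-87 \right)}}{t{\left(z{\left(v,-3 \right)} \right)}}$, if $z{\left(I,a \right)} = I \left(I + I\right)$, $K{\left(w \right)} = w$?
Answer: $- \frac{29}{6912} \approx -0.0041956$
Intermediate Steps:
$v = 72$ ($v = \left(-18\right) \left(-4\right) = 72$)
$z{\left(I,a \right)} = 2 I^{2}$ ($z{\left(I,a \right)} = I 2 I = 2 I^{2}$)
$t{\left(S \right)} = 2 S$
$\frac{K{\left(-87 \right)}}{t{\left(z{\left(v,-3 \right)} \right)}} = - \frac{87}{2 \cdot 2 \cdot 72^{2}} = - \frac{87}{2 \cdot 2 \cdot 5184} = - \frac{87}{2 \cdot 10368} = - \frac{87}{20736} = \left(-87\right) \frac{1}{20736} = - \frac{29}{6912}$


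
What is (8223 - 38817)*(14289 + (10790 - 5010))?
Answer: -613990986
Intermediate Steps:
(8223 - 38817)*(14289 + (10790 - 5010)) = -30594*(14289 + 5780) = -30594*20069 = -613990986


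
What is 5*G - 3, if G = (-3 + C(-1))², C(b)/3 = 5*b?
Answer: 1617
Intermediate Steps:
C(b) = 15*b (C(b) = 3*(5*b) = 15*b)
G = 324 (G = (-3 + 15*(-1))² = (-3 - 15)² = (-18)² = 324)
5*G - 3 = 5*324 - 3 = 1620 - 3 = 1617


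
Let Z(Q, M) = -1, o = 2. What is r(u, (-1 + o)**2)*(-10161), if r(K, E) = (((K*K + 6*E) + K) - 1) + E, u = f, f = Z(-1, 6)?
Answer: -60966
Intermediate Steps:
f = -1
u = -1
r(K, E) = -1 + K + K**2 + 7*E (r(K, E) = (((K**2 + 6*E) + K) - 1) + E = ((K + K**2 + 6*E) - 1) + E = (-1 + K + K**2 + 6*E) + E = -1 + K + K**2 + 7*E)
r(u, (-1 + o)**2)*(-10161) = (-1 - 1 + (-1)**2 + 7*(-1 + 2)**2)*(-10161) = (-1 - 1 + 1 + 7*1**2)*(-10161) = (-1 - 1 + 1 + 7*1)*(-10161) = (-1 - 1 + 1 + 7)*(-10161) = 6*(-10161) = -60966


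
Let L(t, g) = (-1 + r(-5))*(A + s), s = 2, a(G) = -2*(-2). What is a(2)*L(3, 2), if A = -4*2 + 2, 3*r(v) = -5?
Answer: 128/3 ≈ 42.667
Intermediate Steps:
a(G) = 4
r(v) = -5/3 (r(v) = (1/3)*(-5) = -5/3)
A = -6 (A = -8 + 2 = -6)
L(t, g) = 32/3 (L(t, g) = (-1 - 5/3)*(-6 + 2) = -8/3*(-4) = 32/3)
a(2)*L(3, 2) = 4*(32/3) = 128/3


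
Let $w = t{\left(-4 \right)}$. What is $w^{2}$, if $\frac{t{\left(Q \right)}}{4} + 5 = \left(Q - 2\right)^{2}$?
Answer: $15376$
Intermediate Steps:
$t{\left(Q \right)} = -20 + 4 \left(-2 + Q\right)^{2}$ ($t{\left(Q \right)} = -20 + 4 \left(Q - 2\right)^{2} = -20 + 4 \left(-2 + Q\right)^{2}$)
$w = 124$ ($w = -20 + 4 \left(-2 - 4\right)^{2} = -20 + 4 \left(-6\right)^{2} = -20 + 4 \cdot 36 = -20 + 144 = 124$)
$w^{2} = 124^{2} = 15376$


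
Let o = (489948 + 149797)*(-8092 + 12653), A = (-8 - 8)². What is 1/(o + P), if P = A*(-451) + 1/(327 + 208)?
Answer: 535/1561002396616 ≈ 3.4273e-10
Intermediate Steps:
A = 256 (A = (-16)² = 256)
o = 2917876945 (o = 639745*4561 = 2917876945)
P = -61768959/535 (P = 256*(-451) + 1/(327 + 208) = -115456 + 1/535 = -61768959/535 ≈ -1.1546e+5)
1/(o + P) = 1/(2917876945 - 61768959/535) = 1/(1561002396616/535) = 535/1561002396616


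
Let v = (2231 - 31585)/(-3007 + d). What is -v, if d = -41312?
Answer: -29354/44319 ≈ -0.66233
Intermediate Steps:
v = 29354/44319 (v = (2231 - 31585)/(-3007 - 41312) = -29354/(-44319) = -29354*(-1/44319) = 29354/44319 ≈ 0.66233)
-v = -1*29354/44319 = -29354/44319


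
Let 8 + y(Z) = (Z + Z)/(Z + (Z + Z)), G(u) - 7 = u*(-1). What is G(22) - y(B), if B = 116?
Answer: -23/3 ≈ -7.6667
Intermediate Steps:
G(u) = 7 - u (G(u) = 7 + u*(-1) = 7 - u)
y(Z) = -22/3 (y(Z) = -8 + (Z + Z)/(Z + (Z + Z)) = -8 + (2*Z)/(Z + 2*Z) = -8 + (2*Z)/((3*Z)) = -8 + (2*Z)*(1/(3*Z)) = -8 + ⅔ = -22/3)
G(22) - y(B) = (7 - 1*22) - 1*(-22/3) = (7 - 22) + 22/3 = -15 + 22/3 = -23/3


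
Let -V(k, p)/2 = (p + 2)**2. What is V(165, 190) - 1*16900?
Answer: -90628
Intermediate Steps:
V(k, p) = -2*(2 + p)**2 (V(k, p) = -2*(p + 2)**2 = -2*(2 + p)**2)
V(165, 190) - 1*16900 = -2*(2 + 190)**2 - 1*16900 = -2*192**2 - 16900 = -2*36864 - 16900 = -73728 - 16900 = -90628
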